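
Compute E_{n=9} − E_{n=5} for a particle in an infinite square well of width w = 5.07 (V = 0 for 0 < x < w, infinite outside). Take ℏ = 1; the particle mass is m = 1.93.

ΔE = 5.57

E_n = n²π²ℏ²/(2mw²), so ΔE = (9² − 5²) π²ℏ²/(2mw²).
ΔE = 56 × π² / (2 × 1.93 × 5.07²) = 5.570.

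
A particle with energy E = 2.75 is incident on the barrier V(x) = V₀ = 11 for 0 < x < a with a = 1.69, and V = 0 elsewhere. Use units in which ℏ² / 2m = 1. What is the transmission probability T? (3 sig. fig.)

Since E < V₀ the interior solution is evanescent with decay constant κ = √(2m(V₀ − E))/ℏ = 2.872.
κa = 4.854, sinh(κa) = 64.13.
The exact tunnelling result is T⁻¹ = 1 + V₀² sinh²(κa) / [4E(V₀ − E)] = 5485, so T = 0.000182.

T = 0.000182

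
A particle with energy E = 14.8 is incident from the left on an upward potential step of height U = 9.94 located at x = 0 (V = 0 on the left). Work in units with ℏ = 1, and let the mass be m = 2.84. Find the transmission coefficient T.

The wavenumbers are k₁ = √(2mE)/ℏ = 9.169 on the left and k₂ = √(2m(E − U))/ℏ = 5.254 on the right.
Matching ψ and ψ′ at x = 0 gives r = (k₁ − k₂)/(k₁ + k₂), so R = r² = 0.07367 and T = 1 − R = 0.9263.

T = 0.926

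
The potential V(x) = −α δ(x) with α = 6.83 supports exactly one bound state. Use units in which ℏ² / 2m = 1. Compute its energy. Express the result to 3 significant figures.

E = -11.7

The bound state is ψ(x) = √κ e^{−κ|x|}. The derivative jump ψ'(0⁺) − ψ'(0⁻) = −(2mα/ℏ²)ψ(0) fixes κ = mα/ℏ² = 3.415.
Then E = −ℏ²κ²/(2m) = −mα²/(2ℏ²) = -11.66.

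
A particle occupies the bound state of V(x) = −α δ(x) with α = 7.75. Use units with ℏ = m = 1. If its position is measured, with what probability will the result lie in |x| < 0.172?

The normalised bound state is ψ = √κ e^{−κ|x|} with κ = mα/ℏ² = 7.750.
P(|x| < d) = ∫_{−d}^{d} κ e^{−2κ|x|} dx = 1 − e^{−2κd} = 1 − e^{−2.666} = 0.9305.

P = 0.930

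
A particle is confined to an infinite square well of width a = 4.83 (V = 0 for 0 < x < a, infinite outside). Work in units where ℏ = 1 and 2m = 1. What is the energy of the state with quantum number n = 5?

The infinite-well eigenfunctions ψ_n = √(2/a) sin(nπx/a) vanish at both walls, giving E_n = n²π²ℏ²/(2ma²).
E_5 = 5² × π² / (2 × 0.5 × 4.83²) = 10.58.

E = 10.6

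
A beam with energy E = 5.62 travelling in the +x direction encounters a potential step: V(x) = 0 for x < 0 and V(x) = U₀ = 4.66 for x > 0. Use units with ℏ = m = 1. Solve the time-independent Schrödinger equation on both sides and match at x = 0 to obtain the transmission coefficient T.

T = 0.828

The wavenumbers are k₁ = √(2mE)/ℏ = 3.353 on the left and k₂ = √(2m(E − U₀))/ℏ = 1.386 on the right.
Continuity of ψ and ψ′ at the step yields the reflection amplitude r = (k₁ − k₂)/(k₁ + k₂) = 0.4151; thus R = |r|² = 0.1723, T = 0.8277.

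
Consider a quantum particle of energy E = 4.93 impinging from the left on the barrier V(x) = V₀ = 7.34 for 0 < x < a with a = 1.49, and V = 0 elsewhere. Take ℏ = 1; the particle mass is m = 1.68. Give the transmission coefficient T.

Since E < V₀ the interior solution is evanescent with decay constant κ = √(2m(V₀ − E))/ℏ = 2.846.
κa = 4.240, sinh(κa) = 34.70.
Matching ψ, ψ′ at both faces gives T = [1 + V₀² sinh²(κa) / (4E(V₀ − E))]⁻¹ = 1/1366 = 0.000732.

T = 0.000732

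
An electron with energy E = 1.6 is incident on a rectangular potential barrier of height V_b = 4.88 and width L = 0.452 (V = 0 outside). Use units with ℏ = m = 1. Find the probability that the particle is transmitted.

T = 0.300

Since E < V_b the interior solution is evanescent with decay constant κ = √(2m(V_b − E))/ℏ = 2.561.
κL = 1.158, sinh(κL) = 1.434.
The exact tunnelling result is T⁻¹ = 1 + V_b² sinh²(κL) / [4E(V_b − E)] = 3.333, so T = 0.300.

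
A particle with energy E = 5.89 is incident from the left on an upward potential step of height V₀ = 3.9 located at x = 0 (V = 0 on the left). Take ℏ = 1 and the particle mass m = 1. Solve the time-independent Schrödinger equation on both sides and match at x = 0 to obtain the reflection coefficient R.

R = 0.0701

On each side the TISE gives plane waves with k = √(2m(E − V))/ℏ: k₁ = √(2·1·5.89) = 3.432, k₂ = √(2·1·1.99) = 1.995.
Matching ψ and ψ′ at x = 0 gives r = (k₁ − k₂)/(k₁ + k₂), so R = r² = 0.07013 and T = 1 − R = 0.9299.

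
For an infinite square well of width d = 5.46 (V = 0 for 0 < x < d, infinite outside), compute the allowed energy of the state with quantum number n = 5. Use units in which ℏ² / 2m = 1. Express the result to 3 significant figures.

The infinite-well eigenfunctions ψ_n = √(2/d) sin(nπx/d) vanish at both walls, giving E_n = n²π²ℏ²/(2md²).
E_5 = 5² × π² / (2 × 0.5 × 5.46²) = 8.277.

E = 8.28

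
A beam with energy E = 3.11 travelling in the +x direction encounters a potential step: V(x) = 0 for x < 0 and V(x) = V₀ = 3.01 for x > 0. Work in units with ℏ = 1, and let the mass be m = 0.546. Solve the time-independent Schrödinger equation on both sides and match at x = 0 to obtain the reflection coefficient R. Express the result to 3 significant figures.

On each side the TISE gives plane waves with k = √(2m(E − V))/ℏ: k₁ = √(2·0.546·3.11) = 1.843, k₂ = √(2·0.546·0.1) = 0.3305.
Matching ψ and ψ′ at x = 0 gives r = (k₁ − k₂)/(k₁ + k₂), so R = r² = 0.4843 and T = 1 − R = 0.5157.

R = 0.484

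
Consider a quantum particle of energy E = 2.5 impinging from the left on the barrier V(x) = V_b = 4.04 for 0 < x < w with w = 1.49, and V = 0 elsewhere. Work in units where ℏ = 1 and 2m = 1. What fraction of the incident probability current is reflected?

Since E < V_b the interior solution is evanescent with decay constant κ = √(2m(V_b − E))/ℏ = 1.241.
κw = 1.849, sinh(κw) = 3.098.
The exact tunnelling result is T⁻¹ = 1 + V_b² sinh²(κw) / [4E(V_b − E)] = 11.17, so T = 0.0895.
R = 1 − T = 0.910.

R = 0.910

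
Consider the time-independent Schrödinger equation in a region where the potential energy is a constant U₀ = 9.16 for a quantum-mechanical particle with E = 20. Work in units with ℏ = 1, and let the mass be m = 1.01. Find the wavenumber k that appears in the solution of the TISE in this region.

k = 4.68

With E > U₀ the solution is oscillatory, ψ ∝ e^{±ikx} with k = √(2m(E − U₀))/ℏ.
k = √(2 × 1.01 × 10.84) = 4.679.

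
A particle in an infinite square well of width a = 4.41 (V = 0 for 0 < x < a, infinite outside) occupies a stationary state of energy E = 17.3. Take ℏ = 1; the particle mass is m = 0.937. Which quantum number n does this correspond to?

n = 8

For an infinite well E_n = n²π²ℏ²/(2ma²), so n = (a/πℏ)√(2mE).
n = (4.41/π) × √(2 × 0.937 × 17.3) = 7.993 → n = 8.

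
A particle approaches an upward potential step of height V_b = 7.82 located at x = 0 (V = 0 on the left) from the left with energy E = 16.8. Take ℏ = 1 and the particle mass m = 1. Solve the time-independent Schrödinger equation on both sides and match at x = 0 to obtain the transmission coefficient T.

T = 0.976

On each side the TISE gives plane waves with k = √(2m(E − V))/ℏ: k₁ = √(2·1·16.8) = 5.797, k₂ = √(2·1·8.98) = 4.238.
Matching ψ and ψ′ at x = 0 gives r = (k₁ − k₂)/(k₁ + k₂), so R = r² = 0.02413 and T = 1 − R = 0.9759.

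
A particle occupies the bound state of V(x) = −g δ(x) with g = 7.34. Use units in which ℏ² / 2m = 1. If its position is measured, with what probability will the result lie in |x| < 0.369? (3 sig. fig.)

P = 0.933

The normalised bound state is ψ = √κ e^{−κ|x|} with κ = mg/ℏ² = 3.670.
P(|x| < d) = ∫_{−d}^{d} κ e^{−2κ|x|} dx = 1 − e^{−2κd} = 1 − e^{−2.708} = 0.9334.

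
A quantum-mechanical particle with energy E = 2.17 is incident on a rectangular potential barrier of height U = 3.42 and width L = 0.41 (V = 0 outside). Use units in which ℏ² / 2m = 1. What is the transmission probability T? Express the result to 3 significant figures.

T = 0.805

Since E < U the interior solution is evanescent with decay constant κ = √(2m(U − E))/ℏ = 1.118.
κL = 0.4584, sinh(κL) = 0.4746.
The exact tunnelling result is T⁻¹ = 1 + U² sinh²(κL) / [4E(U − E)] = 1.243, so T = 0.805.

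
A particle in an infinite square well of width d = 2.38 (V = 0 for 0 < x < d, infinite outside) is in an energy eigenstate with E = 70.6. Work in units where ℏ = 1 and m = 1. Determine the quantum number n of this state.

n = 9

For an infinite well E_n = n²π²ℏ²/(2md²), so n = (d/πℏ)√(2mE).
n = (2.38/π) × √(2 × 1 × 70.6) = 9.002 → n = 9.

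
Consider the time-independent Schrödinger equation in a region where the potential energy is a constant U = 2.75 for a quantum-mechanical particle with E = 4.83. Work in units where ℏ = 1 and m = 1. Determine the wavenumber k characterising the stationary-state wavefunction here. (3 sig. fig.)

k = 2.04

With E > U the solution is oscillatory, ψ ∝ e^{±ikx} with k = √(2m(E − U))/ℏ.
k = √(2 × 1 × 2.08) = 2.040.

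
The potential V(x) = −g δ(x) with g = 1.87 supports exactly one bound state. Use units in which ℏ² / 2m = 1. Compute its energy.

The bound state is ψ(x) = √κ e^{−κ|x|}. The derivative jump ψ'(0⁺) − ψ'(0⁻) = −(2mg/ℏ²)ψ(0) fixes κ = mg/ℏ² = 0.9350.
Then E = −ℏ²κ²/(2m) = −mg²/(2ℏ²) = -0.8742.

E = -0.874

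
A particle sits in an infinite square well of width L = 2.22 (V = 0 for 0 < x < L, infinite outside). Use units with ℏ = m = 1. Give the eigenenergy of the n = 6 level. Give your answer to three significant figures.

The infinite-well eigenfunctions ψ_n = √(2/L) sin(nπx/L) vanish at both walls, giving E_n = n²π²ℏ²/(2mL²).
E_6 = 6² × π² / (2 × 1 × 2.22²) = 36.05.

E = 36.0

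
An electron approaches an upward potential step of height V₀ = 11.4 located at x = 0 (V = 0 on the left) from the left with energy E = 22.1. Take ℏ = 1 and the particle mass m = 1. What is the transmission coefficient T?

T = 0.968

On each side the TISE gives plane waves with k = √(2m(E − V))/ℏ: k₁ = √(2·1·22.1) = 6.648, k₂ = √(2·1·10.7) = 4.626.
Continuity of ψ and ψ′ at the step yields the reflection amplitude r = (k₁ − k₂)/(k₁ + k₂) = 0.1794; thus R = |r|² = 0.03217, T = 0.9678.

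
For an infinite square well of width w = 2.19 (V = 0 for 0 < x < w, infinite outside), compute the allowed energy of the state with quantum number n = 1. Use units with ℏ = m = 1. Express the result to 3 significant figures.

E = 1.03

The infinite-well eigenfunctions ψ_n = √(2/w) sin(nπx/w) vanish at both walls, giving E_n = n²π²ℏ²/(2mw²).
E_1 = 1² × π² / (2 × 1 × 2.19²) = 1.029.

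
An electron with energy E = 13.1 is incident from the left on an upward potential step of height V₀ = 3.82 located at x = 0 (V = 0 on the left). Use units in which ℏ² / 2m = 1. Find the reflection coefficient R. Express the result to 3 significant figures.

The wavenumbers are k₁ = √(2mE)/ℏ = 3.619 on the left and k₂ = √(2m(E − V₀))/ℏ = 3.046 on the right.
Matching ψ and ψ′ at x = 0 gives r = (k₁ − k₂)/(k₁ + k₂), so R = r² = 0.007392 and T = 1 − R = 0.9926.

R = 0.00739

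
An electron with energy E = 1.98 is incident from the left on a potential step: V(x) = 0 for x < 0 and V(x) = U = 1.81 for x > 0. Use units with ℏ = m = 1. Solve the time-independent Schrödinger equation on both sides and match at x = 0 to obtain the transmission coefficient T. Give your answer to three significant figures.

T = 0.701

The wavenumbers are k₁ = √(2mE)/ℏ = 1.990 on the left and k₂ = √(2m(E − U))/ℏ = 0.5831 on the right.
Continuity of ψ and ψ′ at the step yields the reflection amplitude r = (k₁ − k₂)/(k₁ + k₂) = 0.5468; thus R = |r|² = 0.2990, T = 0.7010.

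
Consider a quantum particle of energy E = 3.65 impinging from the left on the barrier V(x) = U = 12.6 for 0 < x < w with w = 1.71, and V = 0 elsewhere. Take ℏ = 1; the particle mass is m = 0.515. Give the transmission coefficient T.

E < U: inside the barrier ψ ∝ e^{±κx} with κ = √(2m(U − E))/ℏ = 3.036.
κw = 5.192, sinh(κw) = 89.90.
Matching ψ, ψ′ at both faces gives T = [1 + U² sinh²(κw) / (4E(U − E))]⁻¹ = 1/9821 = 0.000102.

T = 0.000102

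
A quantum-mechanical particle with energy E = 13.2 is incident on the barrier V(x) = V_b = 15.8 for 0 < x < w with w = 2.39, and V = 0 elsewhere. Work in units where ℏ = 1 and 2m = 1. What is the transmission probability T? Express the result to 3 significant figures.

T = 0.000989

Since E < V_b the interior solution is evanescent with decay constant κ = √(2m(V_b − E))/ℏ = 1.612.
κw = 3.854, sinh(κw) = 23.57.
The exact tunnelling result is T⁻¹ = 1 + V_b² sinh²(κw) / [4E(V_b − E)] = 1012, so T = 0.000989.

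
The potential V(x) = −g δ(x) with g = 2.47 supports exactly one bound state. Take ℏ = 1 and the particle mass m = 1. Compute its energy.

The bound state is ψ(x) = √κ e^{−κ|x|}. The derivative jump ψ'(0⁺) − ψ'(0⁻) = −(2mg/ℏ²)ψ(0) fixes κ = mg/ℏ² = 2.470.
Then E = −ℏ²κ²/(2m) = −mg²/(2ℏ²) = -3.050.

E = -3.05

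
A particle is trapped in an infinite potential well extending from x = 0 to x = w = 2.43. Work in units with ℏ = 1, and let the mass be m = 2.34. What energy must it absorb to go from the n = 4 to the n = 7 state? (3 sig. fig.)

ΔE = 11.8

E_n = n²π²ℏ²/(2mw²), so ΔE = (7² − 4²) π²ℏ²/(2mw²).
ΔE = 33 × π² / (2 × 2.34 × 2.43²) = 11.79.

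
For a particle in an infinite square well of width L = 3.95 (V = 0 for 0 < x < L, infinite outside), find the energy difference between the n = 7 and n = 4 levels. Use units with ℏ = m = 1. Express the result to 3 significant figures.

E_n = n²π²ℏ²/(2mL²), so ΔE = (7² − 4²) π²ℏ²/(2mL²).
ΔE = 33 × π² / (2 × 1 × 3.95²) = 10.44.

ΔE = 10.4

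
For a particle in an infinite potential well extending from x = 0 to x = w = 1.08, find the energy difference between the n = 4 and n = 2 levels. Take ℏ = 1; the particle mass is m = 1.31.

ΔE = 38.8

E_n = n²π²ℏ²/(2mw²), so ΔE = (4² − 2²) π²ℏ²/(2mw²).
ΔE = 12 × π² / (2 × 1.31 × 1.08²) = 38.76.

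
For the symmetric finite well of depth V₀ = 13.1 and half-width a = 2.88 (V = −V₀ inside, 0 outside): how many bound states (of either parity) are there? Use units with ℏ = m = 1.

The dimensionless depth is z₀ = a√(2mV₀)/ℏ = 2.88 × √(26.20) = 14.74.
A new bound state (alternating even/odd) appears each time z₀ passes a multiple of π/2, so N = ⌊2z₀/π⌋ + 1 = ⌊9.385⌋ + 1 = 10.

N = 10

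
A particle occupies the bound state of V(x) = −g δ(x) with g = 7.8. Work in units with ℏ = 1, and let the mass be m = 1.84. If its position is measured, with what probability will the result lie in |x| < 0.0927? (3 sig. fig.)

P = 0.930

The normalised bound state is ψ = √κ e^{−κ|x|} with κ = mg/ℏ² = 14.35.
P(|x| < d) = ∫_{−d}^{d} κ e^{−2κ|x|} dx = 1 − e^{−2κd} = 1 − e^{−2.661} = 0.9301.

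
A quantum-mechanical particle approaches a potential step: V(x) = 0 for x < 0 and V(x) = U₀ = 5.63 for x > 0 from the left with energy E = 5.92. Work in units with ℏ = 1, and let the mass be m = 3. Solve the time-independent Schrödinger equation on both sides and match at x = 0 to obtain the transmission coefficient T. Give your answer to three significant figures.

The wavenumbers are k₁ = √(2mE)/ℏ = 5.960 on the left and k₂ = √(2m(E − U₀))/ℏ = 1.319 on the right.
Matching ψ and ψ′ at x = 0 gives r = (k₁ − k₂)/(k₁ + k₂), so R = r² = 0.4065 and T = 1 − R = 0.5935.

T = 0.594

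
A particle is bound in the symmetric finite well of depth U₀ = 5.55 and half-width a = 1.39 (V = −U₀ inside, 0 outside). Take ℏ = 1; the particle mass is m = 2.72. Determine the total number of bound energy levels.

The dimensionless depth is z₀ = a√(2mU₀)/ℏ = 1.39 × √(30.19) = 7.638.
The even/odd transcendental equations gain one root per π/2 in z₀, giving N = 1 + ⌊2z₀/π⌋ = 1 + ⌊4.862⌋ = 5.

N = 5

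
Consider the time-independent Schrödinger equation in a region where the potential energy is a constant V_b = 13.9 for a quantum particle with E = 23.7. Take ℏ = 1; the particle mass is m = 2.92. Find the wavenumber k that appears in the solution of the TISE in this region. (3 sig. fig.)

k = 7.57

With E > V_b the solution is oscillatory, ψ ∝ e^{±ikx} with k = √(2m(E − V_b))/ℏ.
k = √(2 × 2.92 × 9.8) = 7.565.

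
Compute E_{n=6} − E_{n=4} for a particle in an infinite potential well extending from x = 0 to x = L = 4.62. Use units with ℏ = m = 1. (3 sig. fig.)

E_n = n²π²ℏ²/(2mL²), so ΔE = (6² − 4²) π²ℏ²/(2mL²).
ΔE = 20 × π² / (2 × 1 × 4.62²) = 4.624.

ΔE = 4.62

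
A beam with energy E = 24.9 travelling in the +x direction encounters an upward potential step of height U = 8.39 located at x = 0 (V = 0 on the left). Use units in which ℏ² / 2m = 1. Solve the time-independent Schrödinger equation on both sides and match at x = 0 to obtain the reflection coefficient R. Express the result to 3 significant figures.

On each side the TISE gives plane waves with k = √(2m(E − V))/ℏ: k₁ = √(2·½·24.9) = 4.990, k₂ = √(2·½·16.51) = 4.063.
Continuity of ψ and ψ′ at the step yields the reflection amplitude r = (k₁ − k₂)/(k₁ + k₂) = 0.1024; thus R = |r|² = 0.01048, T = 0.9895.

R = 0.0105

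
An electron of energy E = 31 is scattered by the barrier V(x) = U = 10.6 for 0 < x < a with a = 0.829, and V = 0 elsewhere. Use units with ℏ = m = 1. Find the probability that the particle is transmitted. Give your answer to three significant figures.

T = 0.970

Above the barrier the interior wavenumber is k₂ = √(2m(E − U))/ℏ = 6.387, giving phase k₂a = 5.295.
Matching at both interfaces gives T⁻¹ = 1 + U² sin²(k₂a) / [4E(E − U)] = 1.031, hence T = 0.970.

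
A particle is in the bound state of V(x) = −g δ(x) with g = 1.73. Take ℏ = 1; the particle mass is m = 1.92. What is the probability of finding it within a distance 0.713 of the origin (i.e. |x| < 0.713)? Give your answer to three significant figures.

P = 0.991

The normalised bound state is ψ = √κ e^{−κ|x|} with κ = mg/ℏ² = 3.322.
P(|x| < d) = ∫_{−d}^{d} κ e^{−2κ|x|} dx = 1 − e^{−2κd} = 1 − e^{−4.737} = 0.9912.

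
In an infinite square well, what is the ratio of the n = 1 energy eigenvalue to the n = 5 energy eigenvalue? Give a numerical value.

0.04

E_n = n²π²ℏ²/(2mL²) so the ratio is n₂²/n₁² = 1/25 = 0.04.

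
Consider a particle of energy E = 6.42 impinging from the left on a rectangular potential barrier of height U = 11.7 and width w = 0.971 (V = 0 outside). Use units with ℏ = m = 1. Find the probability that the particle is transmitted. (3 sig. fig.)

T = 0.00717

E < U: inside the barrier ψ ∝ e^{±κx} with κ = √(2m(U − E))/ℏ = 3.250.
κw = 3.155, sinh(κw) = 11.71.
The exact tunnelling result is T⁻¹ = 1 + U² sinh²(κw) / [4E(U − E)] = 139.4, so T = 0.00717.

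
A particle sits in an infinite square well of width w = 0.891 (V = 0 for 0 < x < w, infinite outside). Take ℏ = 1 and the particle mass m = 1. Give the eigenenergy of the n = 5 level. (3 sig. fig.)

E = 155

The infinite-well eigenfunctions ψ_n = √(2/w) sin(nπx/w) vanish at both walls, giving E_n = n²π²ℏ²/(2mw²).
E_5 = 5² × π² / (2 × 1 × 0.891²) = 155.4.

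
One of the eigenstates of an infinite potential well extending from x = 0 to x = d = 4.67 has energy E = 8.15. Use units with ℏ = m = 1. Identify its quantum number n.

For an infinite well E_n = n²π²ℏ²/(2md²), so n = (d/πℏ)√(2mE).
n = (4.67/π) × √(2 × 1 × 8.15) = 6.002 → n = 6.

n = 6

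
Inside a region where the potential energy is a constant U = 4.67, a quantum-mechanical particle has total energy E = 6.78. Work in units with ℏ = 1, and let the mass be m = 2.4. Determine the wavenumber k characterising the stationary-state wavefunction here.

With E > U the solution is oscillatory, ψ ∝ e^{±ikx} with k = √(2m(E − U))/ℏ.
k = √(2 × 2.4 × 2.11) = 3.182.

k = 3.18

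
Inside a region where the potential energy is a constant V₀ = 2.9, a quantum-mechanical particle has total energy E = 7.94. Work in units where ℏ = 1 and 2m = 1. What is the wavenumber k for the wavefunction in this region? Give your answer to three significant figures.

k = 2.24

With E > V₀ the solution is oscillatory, ψ ∝ e^{±ikx} with k = √(2m(E − V₀))/ℏ.
k = √(2 × 0.5 × 5.04) = 2.245.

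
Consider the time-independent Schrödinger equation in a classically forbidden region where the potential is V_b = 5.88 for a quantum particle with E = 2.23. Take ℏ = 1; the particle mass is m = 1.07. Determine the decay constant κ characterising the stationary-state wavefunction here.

κ = 2.79

Since E < V_b the TISE in this region is ψ'' = κ²ψ with κ = √(2m(V_b − E))/ℏ.
κ = √(2 × 1.07 × 3.65) = 2.795.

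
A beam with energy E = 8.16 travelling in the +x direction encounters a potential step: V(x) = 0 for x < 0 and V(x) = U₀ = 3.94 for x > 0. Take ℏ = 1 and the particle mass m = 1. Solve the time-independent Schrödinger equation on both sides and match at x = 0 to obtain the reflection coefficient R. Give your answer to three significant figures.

R = 0.0267

The wavenumbers are k₁ = √(2mE)/ℏ = 4.040 on the left and k₂ = √(2m(E − U₀))/ℏ = 2.905 on the right.
Continuity of ψ and ψ′ at the step yields the reflection amplitude r = (k₁ − k₂)/(k₁ + k₂) = 0.1634; thus R = |r|² = 0.02669, T = 0.9733.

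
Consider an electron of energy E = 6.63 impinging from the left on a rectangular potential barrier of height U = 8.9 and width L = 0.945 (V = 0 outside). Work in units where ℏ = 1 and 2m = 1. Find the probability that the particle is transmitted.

T = 0.166

E < U: inside the barrier ψ ∝ e^{±κx} with κ = √(2m(U − E))/ℏ = 1.507.
κL = 1.424, sinh(κL) = 1.956.
Matching ψ, ψ′ at both faces gives T = [1 + U² sinh²(κL) / (4E(U − E))]⁻¹ = 1/6.034 = 0.166.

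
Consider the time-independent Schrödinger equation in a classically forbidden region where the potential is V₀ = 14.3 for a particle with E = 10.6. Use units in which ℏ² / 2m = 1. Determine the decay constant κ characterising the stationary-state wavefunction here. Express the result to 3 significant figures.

Since E < V₀ the TISE in this region is ψ'' = κ²ψ with κ = √(2m(V₀ − E))/ℏ.
κ = √(2 × 0.5 × 3.7) = 1.924.

κ = 1.92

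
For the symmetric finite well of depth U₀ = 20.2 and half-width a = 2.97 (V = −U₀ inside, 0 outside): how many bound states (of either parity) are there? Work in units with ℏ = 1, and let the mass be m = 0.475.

N = 9

The dimensionless depth is z₀ = a√(2mU₀)/ℏ = 2.97 × √(19.19) = 13.01.
The even/odd transcendental equations gain one root per π/2 in z₀, giving N = 1 + ⌊2z₀/π⌋ = 1 + ⌊8.283⌋ = 9.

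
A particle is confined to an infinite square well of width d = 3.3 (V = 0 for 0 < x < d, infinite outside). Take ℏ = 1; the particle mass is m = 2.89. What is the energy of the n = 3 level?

Requiring ψ(0) = ψ(d) = 0 quantises k = nπ/d, hence E_n = ℏ²k²/2m = n²π²ℏ²/(2md²).
E_3 = 3² × π² / (2 × 2.89 × 3.3²) = 1.411.

E = 1.41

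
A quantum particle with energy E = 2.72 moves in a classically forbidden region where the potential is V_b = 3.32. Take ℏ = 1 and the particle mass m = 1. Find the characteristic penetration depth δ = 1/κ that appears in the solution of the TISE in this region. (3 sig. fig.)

δ = 0.913

Since E < V_b the TISE in this region is ψ'' = κ²ψ with κ = √(2m(V_b − E))/ℏ.
κ = √(2 × 1 × 0.6) = 1.095. The penetration depth is δ = 1/κ = 0.913.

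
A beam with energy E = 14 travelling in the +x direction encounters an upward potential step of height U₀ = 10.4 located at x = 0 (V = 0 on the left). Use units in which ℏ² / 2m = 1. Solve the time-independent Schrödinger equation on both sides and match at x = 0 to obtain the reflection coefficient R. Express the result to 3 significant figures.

R = 0.107

The wavenumbers are k₁ = √(2mE)/ℏ = 3.742 on the left and k₂ = √(2m(E − U₀))/ℏ = 1.897 on the right.
Continuity of ψ and ψ′ at the step yields the reflection amplitude r = (k₁ − k₂)/(k₁ + k₂) = 0.3271; thus R = |r|² = 0.1070, T = 0.8930.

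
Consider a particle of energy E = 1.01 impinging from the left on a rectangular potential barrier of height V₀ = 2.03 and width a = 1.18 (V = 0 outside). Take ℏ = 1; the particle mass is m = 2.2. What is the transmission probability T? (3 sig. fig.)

Since E < V₀ the interior solution is evanescent with decay constant κ = √(2m(V₀ − E))/ℏ = 2.118.
κa = 2.500, sinh(κa) = 6.049.
The exact tunnelling result is T⁻¹ = 1 + V₀² sinh²(κa) / [4E(V₀ − E)] = 37.59, so T = 0.0266.

T = 0.0266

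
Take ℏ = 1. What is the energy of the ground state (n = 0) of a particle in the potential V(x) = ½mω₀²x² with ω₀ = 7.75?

E = 3.88

The oscillator eigenvalues are E_n = ℏω₀(n + ½), so E_0 = 7.75 × 0.5 = 3.875.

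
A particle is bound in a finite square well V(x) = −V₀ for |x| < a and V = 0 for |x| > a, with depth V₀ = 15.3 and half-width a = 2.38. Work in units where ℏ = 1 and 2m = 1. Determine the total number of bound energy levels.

Define the well-strength parameter z₀ = (a/ℏ)√(2mV₀) = 2.38 × √(2·0.5·15.3) = 9.309.
A new bound state (alternating even/odd) appears each time z₀ passes a multiple of π/2, so N = ⌊2z₀/π⌋ + 1 = ⌊5.927⌋ + 1 = 6.

N = 6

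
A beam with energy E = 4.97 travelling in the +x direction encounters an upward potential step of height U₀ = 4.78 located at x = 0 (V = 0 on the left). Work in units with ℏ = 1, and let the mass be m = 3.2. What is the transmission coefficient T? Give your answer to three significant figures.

On each side the TISE gives plane waves with k = √(2m(E − V))/ℏ: k₁ = √(2·3.2·4.97) = 5.640, k₂ = √(2·3.2·0.19) = 1.103.
Matching ψ and ψ′ at x = 0 gives r = (k₁ − k₂)/(k₁ + k₂), so R = r² = 0.4528 and T = 1 − R = 0.5472.

T = 0.547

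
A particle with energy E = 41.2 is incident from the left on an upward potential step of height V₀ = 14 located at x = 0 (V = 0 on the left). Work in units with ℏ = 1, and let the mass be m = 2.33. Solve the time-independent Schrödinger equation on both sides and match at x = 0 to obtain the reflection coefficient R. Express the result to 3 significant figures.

R = 0.0107

On each side the TISE gives plane waves with k = √(2m(E − V))/ℏ: k₁ = √(2·2.33·41.2) = 13.86, k₂ = √(2·2.33·27.2) = 11.26.
Matching ψ and ψ′ at x = 0 gives r = (k₁ − k₂)/(k₁ + k₂), so R = r² = 0.01070 and T = 1 − R = 0.9893.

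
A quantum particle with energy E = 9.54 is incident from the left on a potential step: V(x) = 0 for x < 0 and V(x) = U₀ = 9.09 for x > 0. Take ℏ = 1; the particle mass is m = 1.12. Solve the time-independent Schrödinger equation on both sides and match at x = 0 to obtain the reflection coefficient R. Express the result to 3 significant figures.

R = 0.414

On each side the TISE gives plane waves with k = √(2m(E − V))/ℏ: k₁ = √(2·1.12·9.54) = 4.623, k₂ = √(2·1.12·0.45) = 1.004.
Continuity of ψ and ψ′ at the step yields the reflection amplitude r = (k₁ − k₂)/(k₁ + k₂) = 0.6431; thus R = |r|² = 0.4136, T = 0.5864.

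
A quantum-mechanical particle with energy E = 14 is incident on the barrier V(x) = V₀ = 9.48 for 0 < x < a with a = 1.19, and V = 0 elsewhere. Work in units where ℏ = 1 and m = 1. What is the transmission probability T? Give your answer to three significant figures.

E > V₀: inside the barrier k₂ = √(2m(E − V₀))/ℏ = 3.007, k₂a = 3.578.
T = [1 + V₀² sin²(k₂a) / (4E(E − V₀))]⁻¹ = 1/1.063 = 0.940.

T = 0.940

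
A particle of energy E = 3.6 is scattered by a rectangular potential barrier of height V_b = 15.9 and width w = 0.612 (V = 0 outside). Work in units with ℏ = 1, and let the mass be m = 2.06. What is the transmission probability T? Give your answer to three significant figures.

T = 0.000461

Since E < V_b the interior solution is evanescent with decay constant κ = √(2m(V_b − E))/ℏ = 7.119.
κw = 4.357, sinh(κw) = 38.99.
The exact tunnelling result is T⁻¹ = 1 + V_b² sinh²(κw) / [4E(V_b − E)] = 2171, so T = 0.000461.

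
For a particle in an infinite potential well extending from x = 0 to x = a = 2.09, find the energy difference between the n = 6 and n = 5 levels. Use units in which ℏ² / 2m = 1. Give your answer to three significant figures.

E_n = n²π²ℏ²/(2ma²), so ΔE = (6² − 5²) π²ℏ²/(2ma²).
ΔE = 11 × π² / (2 × 0.5 × 2.09²) = 24.85.

ΔE = 24.9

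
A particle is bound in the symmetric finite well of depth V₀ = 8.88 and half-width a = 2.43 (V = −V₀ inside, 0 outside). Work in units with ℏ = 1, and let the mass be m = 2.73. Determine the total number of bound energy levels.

N = 11

Define the well-strength parameter z₀ = (a/ℏ)√(2mV₀) = 2.43 × √(2·2.73·8.88) = 16.92.
A new bound state (alternating even/odd) appears each time z₀ passes a multiple of π/2, so N = ⌊2z₀/π⌋ + 1 = ⌊10.77⌋ + 1 = 11.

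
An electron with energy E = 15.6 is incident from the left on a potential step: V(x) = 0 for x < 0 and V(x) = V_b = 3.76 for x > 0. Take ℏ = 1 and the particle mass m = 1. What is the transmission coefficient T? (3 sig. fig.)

The wavenumbers are k₁ = √(2mE)/ℏ = 5.586 on the left and k₂ = √(2m(E − V_b))/ℏ = 4.866 on the right.
Continuity of ψ and ψ′ at the step yields the reflection amplitude r = (k₁ − k₂)/(k₁ + k₂) = 0.06884; thus R = |r|² = 0.004739, T = 0.9953.

T = 0.995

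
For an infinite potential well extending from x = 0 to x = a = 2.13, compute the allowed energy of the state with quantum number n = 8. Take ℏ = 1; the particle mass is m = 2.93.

E = 23.8

Requiring ψ(0) = ψ(a) = 0 quantises k = nπ/a, hence E_n = ℏ²k²/2m = n²π²ℏ²/(2ma²).
E_8 = 8² × π² / (2 × 2.93 × 2.13²) = 23.76.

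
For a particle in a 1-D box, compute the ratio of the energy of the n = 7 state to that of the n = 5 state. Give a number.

1.96

Since E_n ∝ n², the ratio is (7/5)² = 1.96.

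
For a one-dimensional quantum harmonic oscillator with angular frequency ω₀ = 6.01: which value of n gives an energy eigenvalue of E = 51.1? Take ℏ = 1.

E_n = ℏω₀(n + ½) ⇒ n = E/(ℏω₀) − ½ = 51.1/6.01 − 0.5 = 8.002 → n = 8.

n = 8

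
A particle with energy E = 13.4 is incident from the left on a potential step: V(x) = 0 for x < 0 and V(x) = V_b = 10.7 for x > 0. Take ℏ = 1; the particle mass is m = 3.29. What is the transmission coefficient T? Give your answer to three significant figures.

T = 0.855

The wavenumbers are k₁ = √(2mE)/ℏ = 9.390 on the left and k₂ = √(2m(E − V_b))/ℏ = 4.215 on the right.
Continuity of ψ and ψ′ at the step yields the reflection amplitude r = (k₁ − k₂)/(k₁ + k₂) = 0.3804; thus R = |r|² = 0.1447, T = 0.8553.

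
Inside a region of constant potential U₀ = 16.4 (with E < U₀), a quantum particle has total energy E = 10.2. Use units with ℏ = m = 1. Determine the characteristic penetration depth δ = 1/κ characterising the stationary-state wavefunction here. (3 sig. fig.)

δ = 0.284

Since E < U₀ the TISE in this region is ψ'' = κ²ψ with κ = √(2m(U₀ − E))/ℏ.
κ = √(2 × 1 × 6.2) = 3.521. The penetration depth is δ = 1/κ = 0.284.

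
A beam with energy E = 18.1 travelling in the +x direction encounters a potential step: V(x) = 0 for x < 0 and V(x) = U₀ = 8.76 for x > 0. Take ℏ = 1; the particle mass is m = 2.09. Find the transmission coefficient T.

T = 0.973

On each side the TISE gives plane waves with k = √(2m(E − V))/ℏ: k₁ = √(2·2.09·18.1) = 8.698, k₂ = √(2·2.09·9.34) = 6.248.
Matching ψ and ψ′ at x = 0 gives r = (k₁ − k₂)/(k₁ + k₂), so R = r² = 0.02687 and T = 1 − R = 0.9731.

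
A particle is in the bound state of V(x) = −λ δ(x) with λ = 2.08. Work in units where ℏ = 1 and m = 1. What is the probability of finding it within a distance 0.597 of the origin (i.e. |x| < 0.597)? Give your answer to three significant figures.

The normalised bound state is ψ = √κ e^{−κ|x|} with κ = mλ/ℏ² = 2.080.
P(|x| < d) = ∫_{−d}^{d} κ e^{−2κ|x|} dx = 1 − e^{−2κd} = 1 − e^{−2.484} = 0.9166.

P = 0.917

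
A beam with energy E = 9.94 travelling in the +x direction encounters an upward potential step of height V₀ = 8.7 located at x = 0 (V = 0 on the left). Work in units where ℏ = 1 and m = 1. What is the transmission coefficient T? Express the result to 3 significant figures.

T = 0.772

The wavenumbers are k₁ = √(2mE)/ℏ = 4.459 on the left and k₂ = √(2m(E − V₀))/ℏ = 1.575 on the right.
Matching ψ and ψ′ at x = 0 gives r = (k₁ − k₂)/(k₁ + k₂), so R = r² = 0.2285 and T = 1 − R = 0.7715.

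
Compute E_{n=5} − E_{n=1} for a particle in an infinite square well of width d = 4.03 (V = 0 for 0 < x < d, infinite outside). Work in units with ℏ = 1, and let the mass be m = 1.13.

ΔE = 6.45

E_n = n²π²ℏ²/(2md²), so ΔE = (5² − 1²) π²ℏ²/(2md²).
ΔE = 24 × π² / (2 × 1.13 × 4.03²) = 6.453.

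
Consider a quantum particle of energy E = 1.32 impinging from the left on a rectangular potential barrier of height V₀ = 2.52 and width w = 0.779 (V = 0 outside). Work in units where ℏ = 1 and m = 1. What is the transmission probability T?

Since E < V₀ the interior solution is evanescent with decay constant κ = √(2m(V₀ − E))/ℏ = 1.549.
κw = 1.207, sinh(κw) = 1.522.
Matching ψ, ψ′ at both faces gives T = [1 + V₀² sinh²(κw) / (4E(V₀ − E))]⁻¹ = 1/3.321 = 0.301.

T = 0.301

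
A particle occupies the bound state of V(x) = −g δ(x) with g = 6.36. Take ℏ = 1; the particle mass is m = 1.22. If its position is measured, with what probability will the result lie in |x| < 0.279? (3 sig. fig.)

The normalised bound state is ψ = √κ e^{−κ|x|} with κ = mg/ℏ² = 7.759.
P(|x| < d) = ∫_{−d}^{d} κ e^{−2κ|x|} dx = 1 − e^{−2κd} = 1 − e^{−4.330} = 0.9868.

P = 0.987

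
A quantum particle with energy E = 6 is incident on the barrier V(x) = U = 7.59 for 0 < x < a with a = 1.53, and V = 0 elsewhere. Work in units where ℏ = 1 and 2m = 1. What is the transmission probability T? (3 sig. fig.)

T = 0.0551

Since E < U the interior solution is evanescent with decay constant κ = √(2m(U − E))/ℏ = 1.261.
κa = 1.929, sinh(κa) = 3.370.
The exact tunnelling result is T⁻¹ = 1 + U² sinh²(κa) / [4E(U − E)] = 18.14, so T = 0.0551.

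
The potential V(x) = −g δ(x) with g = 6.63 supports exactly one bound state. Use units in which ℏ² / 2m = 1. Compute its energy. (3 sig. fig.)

For x ≠ 0 the bound state is ψ ∝ e^{−κ|x|}; integrating the TISE across the delta gives the cusp condition 2κ = 2mg/ℏ², so κ = 3.315.
Then E = −ℏ²κ²/(2m) = −mg²/(2ℏ²) = -10.99.

E = -11.0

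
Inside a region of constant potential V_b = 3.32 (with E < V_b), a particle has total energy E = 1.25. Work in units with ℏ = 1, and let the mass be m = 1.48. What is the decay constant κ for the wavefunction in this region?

κ = 2.48

Since E < V_b the TISE in this region is ψ'' = κ²ψ with κ = √(2m(V_b − E))/ℏ.
κ = √(2 × 1.48 × 2.07) = 2.475.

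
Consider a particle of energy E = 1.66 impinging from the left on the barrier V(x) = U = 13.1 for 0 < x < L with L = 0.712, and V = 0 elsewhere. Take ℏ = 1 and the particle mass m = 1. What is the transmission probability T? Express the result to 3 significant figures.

E < U: inside the barrier ψ ∝ e^{±κx} with κ = √(2m(U − E))/ℏ = 4.783.
κL = 3.406, sinh(κL) = 15.05.
The exact tunnelling result is T⁻¹ = 1 + U² sinh²(κL) / [4E(U − E)] = 512.8, so T = 0.00195.

T = 0.00195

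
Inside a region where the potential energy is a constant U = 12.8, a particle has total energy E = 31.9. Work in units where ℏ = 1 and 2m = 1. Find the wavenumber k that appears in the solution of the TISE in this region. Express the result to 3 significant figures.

With E > U the solution is oscillatory, ψ ∝ e^{±ikx} with k = √(2m(E − U))/ℏ.
k = √(2 × 0.5 × 19.1) = 4.370.

k = 4.37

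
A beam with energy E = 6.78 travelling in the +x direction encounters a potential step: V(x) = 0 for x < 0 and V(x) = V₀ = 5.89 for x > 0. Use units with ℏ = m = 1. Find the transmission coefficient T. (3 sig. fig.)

T = 0.781

On each side the TISE gives plane waves with k = √(2m(E − V))/ℏ: k₁ = √(2·1·6.78) = 3.682, k₂ = √(2·1·0.89) = 1.334.
Continuity of ψ and ψ′ at the step yields the reflection amplitude r = (k₁ − k₂)/(k₁ + k₂) = 0.4681; thus R = |r|² = 0.2191, T = 0.7809.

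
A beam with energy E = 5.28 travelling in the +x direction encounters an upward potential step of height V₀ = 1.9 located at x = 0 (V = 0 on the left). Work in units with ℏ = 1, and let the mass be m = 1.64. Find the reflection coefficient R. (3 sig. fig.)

The wavenumbers are k₁ = √(2mE)/ℏ = 4.162 on the left and k₂ = √(2m(E − V₀))/ℏ = 3.330 on the right.
Matching ψ and ψ′ at x = 0 gives r = (k₁ − k₂)/(k₁ + k₂), so R = r² = 0.01233 and T = 1 − R = 0.9877.

R = 0.0123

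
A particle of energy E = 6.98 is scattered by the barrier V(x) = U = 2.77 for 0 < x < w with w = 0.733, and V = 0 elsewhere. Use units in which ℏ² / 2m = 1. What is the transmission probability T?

E > U: inside the barrier k₂ = √(2m(E − U))/ℏ = 2.052, k₂w = 1.504.
T = [1 + U² sin²(k₂w) / (4E(E − U))]⁻¹ = 1/1.065 = 0.939.

T = 0.939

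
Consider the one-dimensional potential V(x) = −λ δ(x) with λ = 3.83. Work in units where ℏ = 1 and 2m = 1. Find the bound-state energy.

The bound state is ψ(x) = √κ e^{−κ|x|}. The derivative jump ψ'(0⁺) − ψ'(0⁻) = −(2mλ/ℏ²)ψ(0) fixes κ = mλ/ℏ² = 1.915.
Then E = −ℏ²κ²/(2m) = −mλ²/(2ℏ²) = -3.667.

E = -3.67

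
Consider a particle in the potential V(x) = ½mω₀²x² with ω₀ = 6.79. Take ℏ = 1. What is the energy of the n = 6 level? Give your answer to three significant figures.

E = 44.1

The oscillator eigenvalues are E_n = ℏω₀(n + ½), so E_6 = 6.79 × 6.5 = 44.14.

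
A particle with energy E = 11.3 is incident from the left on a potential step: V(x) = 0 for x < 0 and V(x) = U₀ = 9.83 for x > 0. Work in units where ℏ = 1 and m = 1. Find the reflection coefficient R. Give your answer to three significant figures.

R = 0.221

The wavenumbers are k₁ = √(2mE)/ℏ = 4.754 on the left and k₂ = √(2m(E − U₀))/ℏ = 1.715 on the right.
Matching ψ and ψ′ at x = 0 gives r = (k₁ − k₂)/(k₁ + k₂), so R = r² = 0.2208 and T = 1 − R = 0.7792.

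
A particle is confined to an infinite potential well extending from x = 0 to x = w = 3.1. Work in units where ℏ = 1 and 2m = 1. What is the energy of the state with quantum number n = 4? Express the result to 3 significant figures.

Requiring ψ(0) = ψ(w) = 0 quantises k = nπ/w, hence E_n = ℏ²k²/2m = n²π²ℏ²/(2mw²).
E_4 = 4² × π² / (2 × 0.5 × 3.1²) = 16.43.

E = 16.4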